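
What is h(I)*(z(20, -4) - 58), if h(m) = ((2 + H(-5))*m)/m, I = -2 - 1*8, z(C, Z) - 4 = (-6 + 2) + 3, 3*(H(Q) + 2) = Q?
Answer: 275/3 ≈ 91.667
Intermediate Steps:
H(Q) = -2 + Q/3
z(C, Z) = 3 (z(C, Z) = 4 + ((-6 + 2) + 3) = 4 + (-4 + 3) = 4 - 1 = 3)
I = -10 (I = -2 - 8 = -10)
h(m) = -5/3 (h(m) = ((2 + (-2 + (⅓)*(-5)))*m)/m = ((2 + (-2 - 5/3))*m)/m = ((2 - 11/3)*m)/m = (-5*m/3)/m = -5/3)
h(I)*(z(20, -4) - 58) = -5*(3 - 58)/3 = -5/3*(-55) = 275/3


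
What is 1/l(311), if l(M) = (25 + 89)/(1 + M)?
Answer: 52/19 ≈ 2.7368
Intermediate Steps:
l(M) = 114/(1 + M)
1/l(311) = 1/(114/(1 + 311)) = 1/(114/312) = 1/(114*(1/312)) = 1/(19/52) = 52/19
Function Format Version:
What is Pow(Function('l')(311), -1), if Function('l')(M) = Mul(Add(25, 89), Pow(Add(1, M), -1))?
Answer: Rational(52, 19) ≈ 2.7368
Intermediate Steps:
Function('l')(M) = Mul(114, Pow(Add(1, M), -1))
Pow(Function('l')(311), -1) = Pow(Mul(114, Pow(Add(1, 311), -1)), -1) = Pow(Mul(114, Pow(312, -1)), -1) = Pow(Mul(114, Rational(1, 312)), -1) = Pow(Rational(19, 52), -1) = Rational(52, 19)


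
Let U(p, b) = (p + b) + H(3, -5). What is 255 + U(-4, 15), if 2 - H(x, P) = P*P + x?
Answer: 240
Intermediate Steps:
H(x, P) = 2 - x - P**2 (H(x, P) = 2 - (P*P + x) = 2 - (P**2 + x) = 2 - (x + P**2) = 2 + (-x - P**2) = 2 - x - P**2)
U(p, b) = -26 + b + p (U(p, b) = (p + b) + (2 - 1*3 - 1*(-5)**2) = (b + p) + (2 - 3 - 1*25) = (b + p) + (2 - 3 - 25) = (b + p) - 26 = -26 + b + p)
255 + U(-4, 15) = 255 + (-26 + 15 - 4) = 255 - 15 = 240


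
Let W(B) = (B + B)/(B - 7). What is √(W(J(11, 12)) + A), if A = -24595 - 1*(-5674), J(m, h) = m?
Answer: I*√75662/2 ≈ 137.53*I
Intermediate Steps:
W(B) = 2*B/(-7 + B) (W(B) = (2*B)/(-7 + B) = 2*B/(-7 + B))
A = -18921 (A = -24595 + 5674 = -18921)
√(W(J(11, 12)) + A) = √(2*11/(-7 + 11) - 18921) = √(2*11/4 - 18921) = √(2*11*(¼) - 18921) = √(11/2 - 18921) = √(-37831/2) = I*√75662/2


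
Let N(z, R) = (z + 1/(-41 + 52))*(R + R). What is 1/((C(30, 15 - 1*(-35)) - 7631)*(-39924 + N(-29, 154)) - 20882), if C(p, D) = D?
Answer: 1/370144186 ≈ 2.7017e-9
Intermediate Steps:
N(z, R) = 2*R*(1/11 + z) (N(z, R) = (z + 1/11)*(2*R) = (1/11 + z)*(2*R) = 2*R*(1/11 + z))
1/((C(30, 15 - 1*(-35)) - 7631)*(-39924 + N(-29, 154)) - 20882) = 1/(((15 - 1*(-35)) - 7631)*(-39924 + (2/11)*154*(1 + 11*(-29))) - 20882) = 1/(((15 + 35) - 7631)*(-39924 + (2/11)*154*(1 - 319)) - 20882) = 1/((50 - 7631)*(-39924 + (2/11)*154*(-318)) - 20882) = 1/(-7581*(-39924 - 8904) - 20882) = 1/(-7581*(-48828) - 20882) = 1/(370165068 - 20882) = 1/370144186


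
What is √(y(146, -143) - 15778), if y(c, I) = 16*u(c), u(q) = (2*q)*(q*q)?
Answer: √99572574 ≈ 9978.6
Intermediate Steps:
u(q) = 2*q³ (u(q) = (2*q)*q² = 2*q³)
y(c, I) = 32*c³ (y(c, I) = 16*(2*c³) = 32*c³)
√(y(146, -143) - 15778) = √(32*146³ - 15778) = √(32*3112136 - 15778) = √(99588352 - 15778) = √99572574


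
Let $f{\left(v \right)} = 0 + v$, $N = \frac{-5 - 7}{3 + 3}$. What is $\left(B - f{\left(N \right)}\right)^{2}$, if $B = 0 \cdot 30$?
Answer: $4$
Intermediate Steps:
$B = 0$
$N = -2$ ($N = - \frac{12}{6} = \left(-12\right) \frac{1}{6} = -2$)
$f{\left(v \right)} = v$
$\left(B - f{\left(N \right)}\right)^{2} = \left(0 - -2\right)^{2} = \left(0 + 2\right)^{2} = 2^{2} = 4$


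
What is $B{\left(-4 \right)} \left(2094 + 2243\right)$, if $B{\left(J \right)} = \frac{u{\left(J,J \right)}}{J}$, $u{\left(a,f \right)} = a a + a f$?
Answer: $-34696$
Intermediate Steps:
$u{\left(a,f \right)} = a^{2} + a f$
$B{\left(J \right)} = 2 J$ ($B{\left(J \right)} = \frac{J \left(J + J\right)}{J} = \frac{J 2 J}{J} = \frac{2 J^{2}}{J} = 2 J$)
$B{\left(-4 \right)} \left(2094 + 2243\right) = 2 \left(-4\right) \left(2094 + 2243\right) = \left(-8\right) 4337 = -34696$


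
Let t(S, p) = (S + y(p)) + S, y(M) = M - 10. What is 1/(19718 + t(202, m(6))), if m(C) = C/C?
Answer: 1/20113 ≈ 4.9719e-5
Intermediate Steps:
y(M) = -10 + M
m(C) = 1
t(S, p) = -10 + p + 2*S (t(S, p) = (S + (-10 + p)) + S = (-10 + S + p) + S = -10 + p + 2*S)
1/(19718 + t(202, m(6))) = 1/(19718 + (-10 + 1 + 2*202)) = 1/(19718 + (-10 + 1 + 404)) = 1/(19718 + 395) = 1/20113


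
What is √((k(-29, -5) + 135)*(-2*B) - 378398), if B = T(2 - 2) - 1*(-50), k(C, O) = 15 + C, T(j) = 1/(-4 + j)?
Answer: 5*I*√62470/2 ≈ 624.85*I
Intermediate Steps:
B = 199/4 (B = 1/(-4 + (2 - 2)) - 1*(-50) = 1/(-4 + 0) + 50 = 1/(-4) + 50 = -¼ + 50 = 199/4 ≈ 49.750)
√((k(-29, -5) + 135)*(-2*B) - 378398) = √(((15 - 29) + 135)*(-2*199/4) - 378398) = √((-14 + 135)*(-199/2) - 378398) = √(121*(-199/2) - 378398) = √(-24079/2 - 378398) = √(-780875/2) = 5*I*√62470/2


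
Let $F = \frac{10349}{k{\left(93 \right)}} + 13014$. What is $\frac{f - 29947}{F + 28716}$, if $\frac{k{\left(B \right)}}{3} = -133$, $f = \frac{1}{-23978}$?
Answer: $- \frac{15079452507}{20999580302} \approx -0.71808$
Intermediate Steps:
$f = - \frac{1}{23978} \approx -4.1705 \cdot 10^{-5}$
$k{\left(B \right)} = -399$ ($k{\left(B \right)} = 3 \left(-133\right) = -399$)
$F = \frac{5182237}{399}$ ($F = \frac{10349}{-399} + 13014 = 10349 \left(- \frac{1}{399}\right) + 13014 = - \frac{10349}{399} + 13014 = \frac{5182237}{399} \approx 12988.0$)
$\frac{f - 29947}{F + 28716} = \frac{- \frac{1}{23978} - 29947}{\frac{5182237}{399} + 28716} = - \frac{718069167}{23978 \cdot \frac{16639921}{399}} = \left(- \frac{718069167}{23978}\right) \frac{399}{16639921} = - \frac{15079452507}{20999580302}$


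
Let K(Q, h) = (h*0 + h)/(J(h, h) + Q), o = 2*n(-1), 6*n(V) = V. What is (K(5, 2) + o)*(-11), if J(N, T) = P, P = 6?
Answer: 5/3 ≈ 1.6667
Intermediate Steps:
n(V) = V/6
o = -⅓ (o = 2*((⅙)*(-1)) = 2*(-⅙) = -⅓ ≈ -0.33333)
J(N, T) = 6
K(Q, h) = h/(6 + Q) (K(Q, h) = (h*0 + h)/(6 + Q) = (0 + h)/(6 + Q) = h/(6 + Q))
(K(5, 2) + o)*(-11) = (2/(6 + 5) - ⅓)*(-11) = (2/11 - ⅓)*(-11) = -5/33*(-11) = 5/3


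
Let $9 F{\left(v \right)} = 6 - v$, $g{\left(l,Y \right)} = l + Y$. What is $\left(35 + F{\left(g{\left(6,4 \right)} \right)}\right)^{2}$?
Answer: $\frac{96721}{81} \approx 1194.1$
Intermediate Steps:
$g{\left(l,Y \right)} = Y + l$
$F{\left(v \right)} = \frac{2}{3} - \frac{v}{9}$ ($F{\left(v \right)} = \frac{6 - v}{9} = \frac{2}{3} - \frac{v}{9}$)
$\left(35 + F{\left(g{\left(6,4 \right)} \right)}\right)^{2} = \left(35 + \left(\frac{2}{3} - \frac{4 + 6}{9}\right)\right)^{2} = \left(35 + \left(\frac{2}{3} - \frac{10}{9}\right)\right)^{2} = \left(35 - \frac{4}{9}\right)^{2} = \left(\frac{311}{9}\right)^{2} = \frac{96721}{81}$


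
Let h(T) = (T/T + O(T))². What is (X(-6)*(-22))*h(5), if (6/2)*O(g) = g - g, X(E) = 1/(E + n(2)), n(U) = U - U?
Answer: 11/3 ≈ 3.6667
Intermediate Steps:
n(U) = 0
X(E) = 1/E (X(E) = 1/(E + 0) = 1/E)
O(g) = 0 (O(g) = (g - g)/3 = (⅓)*0 = 0)
h(T) = 1 (h(T) = (T/T + 0)² = (1 + 0)² = 1² = 1)
(X(-6)*(-22))*h(5) = (-22/(-6))*1 = -⅙*(-22)*1 = (11/3)*1 = 11/3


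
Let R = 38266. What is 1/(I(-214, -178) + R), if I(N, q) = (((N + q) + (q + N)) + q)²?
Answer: 1/963710 ≈ 1.0377e-6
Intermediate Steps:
I(N, q) = (2*N + 3*q)² (I(N, q) = (((N + q) + (N + q)) + q)² = ((2*N + 2*q) + q)² = (2*N + 3*q)²)
1/(I(-214, -178) + R) = 1/((2*(-214) + 3*(-178))² + 38266) = 1/((-428 - 534)² + 38266) = 1/((-962)² + 38266) = 1/(925444 + 38266) = 1/963710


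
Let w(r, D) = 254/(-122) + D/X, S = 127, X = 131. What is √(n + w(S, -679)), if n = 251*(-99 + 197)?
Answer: √1570267954942/7991 ≈ 156.81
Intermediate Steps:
w(r, D) = -127/61 + D/131 (w(r, D) = 254/(-122) + D/131 = 254*(-1/122) + D*(1/131) = -127/61 + D/131)
n = 24598 (n = 251*98 = 24598)
√(n + w(S, -679)) = √(24598 + (-127/61 + (1/131)*(-679))) = √(24598 + (-127/61 - 679/131)) = √(24598 - 58056/7991) = √(196504562/7991) = √1570267954942/7991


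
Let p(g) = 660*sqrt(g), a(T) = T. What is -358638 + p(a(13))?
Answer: -358638 + 660*sqrt(13) ≈ -3.5626e+5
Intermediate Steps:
-358638 + p(a(13)) = -358638 + 660*sqrt(13)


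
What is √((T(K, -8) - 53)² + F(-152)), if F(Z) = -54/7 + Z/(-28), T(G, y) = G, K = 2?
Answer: √127337/7 ≈ 50.978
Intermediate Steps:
F(Z) = -54/7 - Z/28 (F(Z) = -54*⅐ + Z*(-1/28) = -54/7 - Z/28)
√((T(K, -8) - 53)² + F(-152)) = √((2 - 53)² + (-54/7 - 1/28*(-152))) = √((-51)² + (-54/7 + 38/7)) = √(2601 - 16/7) = √(18191/7) = √127337/7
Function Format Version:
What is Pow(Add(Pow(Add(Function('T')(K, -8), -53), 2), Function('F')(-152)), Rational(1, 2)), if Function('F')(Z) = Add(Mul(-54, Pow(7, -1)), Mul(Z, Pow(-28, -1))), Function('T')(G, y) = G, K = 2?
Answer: Mul(Rational(1, 7), Pow(127337, Rational(1, 2))) ≈ 50.978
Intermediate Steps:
Function('F')(Z) = Add(Rational(-54, 7), Mul(Rational(-1, 28), Z)) (Function('F')(Z) = Add(Mul(-54, Rational(1, 7)), Mul(Z, Rational(-1, 28))) = Add(Rational(-54, 7), Mul(Rational(-1, 28), Z)))
Pow(Add(Pow(Add(Function('T')(K, -8), -53), 2), Function('F')(-152)), Rational(1, 2)) = Pow(Add(Pow(Add(2, -53), 2), Add(Rational(-54, 7), Mul(Rational(-1, 28), -152))), Rational(1, 2)) = Pow(Add(Pow(-51, 2), Add(Rational(-54, 7), Rational(38, 7))), Rational(1, 2)) = Pow(Add(2601, Rational(-16, 7)), Rational(1, 2)) = Pow(Rational(18191, 7), Rational(1, 2)) = Mul(Rational(1, 7), Pow(127337, Rational(1, 2)))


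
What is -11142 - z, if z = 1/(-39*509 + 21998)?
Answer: -23921875/2147 ≈ -11142.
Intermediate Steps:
z = 1/2147 (z = 1/(-19851 + 21998) = 1/2147 ≈ 0.00046577)
-11142 - z = -11142 - 1*1/2147 = -11142 - 1/2147 = -23921875/2147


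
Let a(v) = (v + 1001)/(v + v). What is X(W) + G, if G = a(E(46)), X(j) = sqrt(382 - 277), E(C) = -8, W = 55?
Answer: -993/16 + sqrt(105) ≈ -51.816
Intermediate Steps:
a(v) = (1001 + v)/(2*v) (a(v) = (1001 + v)/((2*v)) = (1001 + v)*(1/(2*v)) = (1001 + v)/(2*v))
X(j) = sqrt(105)
G = -993/16 (G = (1/2)*(1001 - 8)/(-8) = (1/2)*(-1/8)*993 = -993/16 ≈ -62.063)
X(W) + G = sqrt(105) - 993/16 = -993/16 + sqrt(105)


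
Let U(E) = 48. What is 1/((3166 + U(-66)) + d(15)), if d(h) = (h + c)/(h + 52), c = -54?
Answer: 67/215299 ≈ 0.00031119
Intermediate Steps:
d(h) = (-54 + h)/(52 + h) (d(h) = (h - 54)/(h + 52) = (-54 + h)/(52 + h))
1/((3166 + U(-66)) + d(15)) = 1/((3166 + 48) + (-54 + 15)/(52 + 15)) = 1/(3214 - 39/67) = 1/(215299/67) = 67/215299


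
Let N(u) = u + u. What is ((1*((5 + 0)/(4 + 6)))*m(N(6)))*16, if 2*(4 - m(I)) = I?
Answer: -16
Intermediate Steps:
N(u) = 2*u
m(I) = 4 - I/2
((1*((5 + 0)/(4 + 6)))*m(N(6)))*16 = ((1*((5 + 0)/(4 + 6)))*(4 - 6))*16 = ((1*(5/10))*(4 - ½*12))*16 = ((1*(5*(⅒)))*(4 - 6))*16 = ((1*(½))*(-2))*16 = ((½)*(-2))*16 = -1*16 = -16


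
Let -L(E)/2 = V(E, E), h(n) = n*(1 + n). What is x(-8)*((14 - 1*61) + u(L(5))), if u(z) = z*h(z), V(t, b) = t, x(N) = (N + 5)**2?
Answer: -8523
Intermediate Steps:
x(N) = (5 + N)**2
L(E) = -2*E
u(z) = z**2*(1 + z) (u(z) = z*(z*(1 + z)) = z**2*(1 + z))
x(-8)*((14 - 1*61) + u(L(5))) = (5 - 8)**2*((14 - 1*61) + (-2*5)**2*(1 - 2*5)) = (-3)**2*((14 - 61) + (-10)**2*(1 - 10)) = 9*(-47 + 100*(-9)) = 9*(-47 - 900) = 9*(-947) = -8523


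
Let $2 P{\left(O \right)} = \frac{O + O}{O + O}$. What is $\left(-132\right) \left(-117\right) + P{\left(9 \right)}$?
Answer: $\frac{30889}{2} \approx 15445.0$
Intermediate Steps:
$P{\left(O \right)} = \frac{1}{2}$ ($P{\left(O \right)} = \frac{\left(O + O\right) \frac{1}{O + O}}{2} = \frac{2 O \frac{1}{2 O}}{2} = \frac{1}{2} \cdot 1 = \frac{1}{2}$)
$\left(-132\right) \left(-117\right) + P{\left(9 \right)} = \left(-132\right) \left(-117\right) + \frac{1}{2} = 15444 + \frac{1}{2} = \frac{30889}{2}$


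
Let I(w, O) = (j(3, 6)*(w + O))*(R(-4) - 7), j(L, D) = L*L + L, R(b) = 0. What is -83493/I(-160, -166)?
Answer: -27831/9128 ≈ -3.0490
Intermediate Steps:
j(L, D) = L + L**2 (j(L, D) = L**2 + L = L + L**2)
I(w, O) = -84*O - 84*w (I(w, O) = ((3*(1 + 3))*(w + O))*(0 - 7) = ((3*4)*(O + w))*(-7) = (12*(O + w))*(-7) = (12*O + 12*w)*(-7) = -84*O - 84*w)
-83493/I(-160, -166) = -83493/(-84*(-166) - 84*(-160)) = -83493/(13944 + 13440) = -83493/27384 = -83493*1/27384 = -27831/9128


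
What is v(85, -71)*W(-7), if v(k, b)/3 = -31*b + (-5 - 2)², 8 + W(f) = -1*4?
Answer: -81000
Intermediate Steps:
W(f) = -12 (W(f) = -8 - 1*4 = -8 - 4 = -12)
v(k, b) = 147 - 93*b (v(k, b) = 3*(-31*b + (-5 - 2)²) = 3*(-31*b + (-7)²) = 3*(-31*b + 49) = 3*(49 - 31*b) = 147 - 93*b)
v(85, -71)*W(-7) = (147 - 93*(-71))*(-12) = (147 + 6603)*(-12) = 6750*(-12) = -81000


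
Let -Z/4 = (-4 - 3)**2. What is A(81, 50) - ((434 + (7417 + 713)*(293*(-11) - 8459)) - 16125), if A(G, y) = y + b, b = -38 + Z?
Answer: 94990167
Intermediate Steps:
Z = -196 (Z = -4*(-4 - 3)**2 = -4*(-7)**2 = -4*49 = -196)
b = -234 (b = -38 - 196 = -234)
A(G, y) = -234 + y (A(G, y) = y - 234 = -234 + y)
A(81, 50) - ((434 + (7417 + 713)*(293*(-11) - 8459)) - 16125) = (-234 + 50) - ((434 + (7417 + 713)*(293*(-11) - 8459)) - 16125) = -184 - ((434 + 8130*(-3223 - 8459)) - 16125) = -184 - ((434 + 8130*(-11682)) - 16125) = -184 - ((434 - 94974660) - 16125) = -184 - (-94974226 - 16125) = -184 - 1*(-94990351) = -184 + 94990351 = 94990167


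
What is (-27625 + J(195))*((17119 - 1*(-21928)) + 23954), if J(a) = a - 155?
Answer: -1737882585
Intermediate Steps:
J(a) = -155 + a
(-27625 + J(195))*((17119 - 1*(-21928)) + 23954) = (-27625 + (-155 + 195))*((17119 - 1*(-21928)) + 23954) = (-27625 + 40)*((17119 + 21928) + 23954) = -27585*(39047 + 23954) = -27585*63001 = -1737882585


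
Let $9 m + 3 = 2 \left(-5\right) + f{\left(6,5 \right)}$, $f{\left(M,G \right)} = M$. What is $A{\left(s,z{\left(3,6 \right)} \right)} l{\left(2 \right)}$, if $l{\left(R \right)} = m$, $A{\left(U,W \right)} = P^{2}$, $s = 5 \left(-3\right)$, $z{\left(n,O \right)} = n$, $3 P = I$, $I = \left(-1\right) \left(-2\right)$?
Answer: $- \frac{28}{81} \approx -0.34568$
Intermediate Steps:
$I = 2$
$P = \frac{2}{3}$ ($P = \frac{1}{3} \cdot 2 = \frac{2}{3} \approx 0.66667$)
$s = -15$
$m = - \frac{7}{9}$ ($m = - \frac{1}{3} + \frac{2 \left(-5\right) + 6}{9} = - \frac{1}{3} + \frac{-10 + 6}{9} = - \frac{1}{3} + \frac{1}{9} \left(-4\right) = - \frac{1}{3} - \frac{4}{9} = - \frac{7}{9} \approx -0.77778$)
$A{\left(U,W \right)} = \frac{4}{9}$ ($A{\left(U,W \right)} = \left(\frac{2}{3}\right)^{2} = \frac{4}{9}$)
$l{\left(R \right)} = - \frac{7}{9}$
$A{\left(s,z{\left(3,6 \right)} \right)} l{\left(2 \right)} = \frac{4}{9} \left(- \frac{7}{9}\right) = - \frac{28}{81}$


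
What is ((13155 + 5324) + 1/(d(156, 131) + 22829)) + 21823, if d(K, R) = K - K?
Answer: 920054359/22829 ≈ 40302.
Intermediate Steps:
d(K, R) = 0
((13155 + 5324) + 1/(d(156, 131) + 22829)) + 21823 = ((13155 + 5324) + 1/(0 + 22829)) + 21823 = (18479 + 1/22829) + 21823 = 421857092/22829 + 21823 = 920054359/22829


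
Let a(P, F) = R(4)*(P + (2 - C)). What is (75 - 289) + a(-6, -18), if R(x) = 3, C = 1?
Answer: -229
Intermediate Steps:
a(P, F) = 3 + 3*P (a(P, F) = 3*(P + (2 - 1*1)) = 3*(P + (2 - 1)) = 3*(P + 1) = 3*(1 + P) = 3 + 3*P)
(75 - 289) + a(-6, -18) = (75 - 289) + (3 + 3*(-6)) = -214 + (3 - 18) = -214 - 15 = -229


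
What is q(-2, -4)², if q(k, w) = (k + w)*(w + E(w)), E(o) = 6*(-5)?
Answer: 41616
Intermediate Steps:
E(o) = -30
q(k, w) = (-30 + w)*(k + w) (q(k, w) = (k + w)*(w - 30) = (k + w)*(-30 + w) = (-30 + w)*(k + w))
q(-2, -4)² = ((-4)² - 30*(-2) - 30*(-4) - 2*(-4))² = (16 + 60 + 120 + 8)² = 204² = 41616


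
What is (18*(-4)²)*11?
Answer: 3168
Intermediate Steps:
(18*(-4)²)*11 = (18*16)*11 = 288*11 = 3168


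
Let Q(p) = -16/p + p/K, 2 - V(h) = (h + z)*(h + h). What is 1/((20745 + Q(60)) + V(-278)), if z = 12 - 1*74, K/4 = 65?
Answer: -195/32817142 ≈ -5.9420e-6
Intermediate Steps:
K = 260 (K = 4*65 = 260)
z = -62 (z = 12 - 74 = -62)
V(h) = 2 - 2*h*(-62 + h) (V(h) = 2 - (h - 62)*(h + h) = 2 - (-62 + h)*2*h = 2 - 2*h*(-62 + h))
Q(p) = -16/p + p/260
1/((20745 + Q(60)) + V(-278)) = 1/((20745 + (-16/60 + (1/260)*60)) + (2 - 2*(-278)² + 124*(-278))) = 1/((20745 + (-16*1/60 + 3/13)) + (2 - 2*77284 - 34472)) = 1/((20745 + (-4/15 + 3/13)) + (2 - 154568 - 34472)) = 1/((20745 - 7/195) - 189038) = 1/(4045268/195 - 189038) = 1/(-32817142/195) = -195/32817142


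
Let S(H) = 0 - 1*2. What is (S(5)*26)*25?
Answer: -1300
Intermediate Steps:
S(H) = -2 (S(H) = 0 - 2 = -2)
(S(5)*26)*25 = -2*26*25 = -52*25 = -1300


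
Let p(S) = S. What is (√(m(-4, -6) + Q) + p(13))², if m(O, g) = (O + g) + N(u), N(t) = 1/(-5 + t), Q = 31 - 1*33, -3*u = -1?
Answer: 2195/14 + 39*I*√266/7 ≈ 156.79 + 90.867*I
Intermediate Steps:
u = ⅓ (u = -⅓*(-1) = ⅓ ≈ 0.33333)
Q = -2 (Q = 31 - 33 = -2)
m(O, g) = -3/14 + O + g (m(O, g) = (O + g) + 1/(-5 + ⅓) = (O + g) + 1/(-14/3) = (O + g) - 3/14 = -3/14 + O + g)
(√(m(-4, -6) + Q) + p(13))² = (√((-3/14 - 4 - 6) - 2) + 13)² = (√(-143/14 - 2) + 13)² = (√(-171/14) + 13)² = (3*I*√266/14 + 13)² = (13 + 3*I*√266/14)²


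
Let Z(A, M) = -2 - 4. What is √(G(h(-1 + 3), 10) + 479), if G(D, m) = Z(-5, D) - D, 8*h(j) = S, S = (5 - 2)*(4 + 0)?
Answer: √1886/2 ≈ 21.714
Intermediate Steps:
Z(A, M) = -6
S = 12 (S = 3*4 = 12)
h(j) = 3/2 (h(j) = (⅛)*12 = 3/2)
G(D, m) = -6 - D
√(G(h(-1 + 3), 10) + 479) = √((-6 - 1*3/2) + 479) = √((-6 - 3/2) + 479) = √(-15/2 + 479) = √(943/2) = √1886/2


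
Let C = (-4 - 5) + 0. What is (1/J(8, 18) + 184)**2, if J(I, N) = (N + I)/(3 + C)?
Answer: 5707321/169 ≈ 33771.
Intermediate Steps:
C = -9 (C = -9 + 0 = -9)
J(I, N) = -I/6 - N/6 (J(I, N) = (N + I)/(3 - 9) = (I + N)/(-6) = (I + N)*(-1/6) = -I/6 - N/6)
(1/J(8, 18) + 184)**2 = (1/(-1/6*8 - 1/6*18) + 184)**2 = (1/(-4/3 - 3) + 184)**2 = (1/(-13/3) + 184)**2 = (-3/13 + 184)**2 = (2389/13)**2 = 5707321/169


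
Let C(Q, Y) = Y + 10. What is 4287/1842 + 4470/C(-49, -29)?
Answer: -2717429/11666 ≈ -232.94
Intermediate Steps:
C(Q, Y) = 10 + Y
4287/1842 + 4470/C(-49, -29) = 4287/1842 + 4470/(10 - 29) = 4287*(1/1842) + 4470/(-19) = 1429/614 + 4470*(-1/19) = 1429/614 - 4470/19 = -2717429/11666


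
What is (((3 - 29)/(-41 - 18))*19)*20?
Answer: 9880/59 ≈ 167.46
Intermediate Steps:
(((3 - 29)/(-41 - 18))*19)*20 = (-26/(-59)*19)*20 = (-26*(-1/59)*19)*20 = ((26/59)*19)*20 = (494/59)*20 = 9880/59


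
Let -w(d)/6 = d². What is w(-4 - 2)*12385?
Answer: -2675160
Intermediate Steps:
w(d) = -6*d²
w(-4 - 2)*12385 = -6*(-4 - 2)²*12385 = -6*(-6)²*12385 = -6*36*12385 = -216*12385 = -2675160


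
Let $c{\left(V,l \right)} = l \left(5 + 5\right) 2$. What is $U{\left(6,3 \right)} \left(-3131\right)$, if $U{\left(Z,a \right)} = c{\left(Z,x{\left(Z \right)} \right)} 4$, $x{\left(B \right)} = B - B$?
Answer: $0$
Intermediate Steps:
$x{\left(B \right)} = 0$
$c{\left(V,l \right)} = 20 l$ ($c{\left(V,l \right)} = l 10 \cdot 2 = 10 l 2 = 20 l$)
$U{\left(Z,a \right)} = 0$ ($U{\left(Z,a \right)} = 20 \cdot 0 \cdot 4 = 0 \cdot 4 = 0$)
$U{\left(6,3 \right)} \left(-3131\right) = 0 \left(-3131\right) = 0$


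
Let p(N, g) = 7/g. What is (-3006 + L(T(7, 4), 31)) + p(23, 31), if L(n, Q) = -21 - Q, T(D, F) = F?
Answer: -94791/31 ≈ -3057.8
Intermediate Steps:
(-3006 + L(T(7, 4), 31)) + p(23, 31) = (-3006 + (-21 - 1*31)) + 7/31 = (-3006 + (-21 - 31)) + 7*(1/31) = (-3006 - 52) + 7/31 = -3058 + 7/31 = -94791/31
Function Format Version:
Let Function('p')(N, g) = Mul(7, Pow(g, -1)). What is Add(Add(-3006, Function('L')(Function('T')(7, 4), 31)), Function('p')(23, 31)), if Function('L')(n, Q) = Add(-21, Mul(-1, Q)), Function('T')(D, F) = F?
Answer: Rational(-94791, 31) ≈ -3057.8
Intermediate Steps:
Add(Add(-3006, Function('L')(Function('T')(7, 4), 31)), Function('p')(23, 31)) = Add(Add(-3006, Add(-21, Mul(-1, 31))), Mul(7, Pow(31, -1))) = Add(Add(-3006, Add(-21, -31)), Mul(7, Rational(1, 31))) = Add(Add(-3006, -52), Rational(7, 31)) = Add(-3058, Rational(7, 31)) = Rational(-94791, 31)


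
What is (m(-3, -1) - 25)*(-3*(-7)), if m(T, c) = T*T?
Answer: -336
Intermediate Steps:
m(T, c) = T²
(m(-3, -1) - 25)*(-3*(-7)) = ((-3)² - 25)*(-3*(-7)) = (9 - 25)*21 = -16*21 = -336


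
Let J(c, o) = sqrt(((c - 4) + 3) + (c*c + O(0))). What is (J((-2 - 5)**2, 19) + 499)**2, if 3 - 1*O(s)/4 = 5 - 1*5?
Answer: (499 + sqrt(2461))**2 ≈ 3.0097e+5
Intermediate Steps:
O(s) = 12 (O(s) = 12 - 4*(5 - 1*5) = 12 - 4*(5 - 5) = 12 - 4*0 = 12 + 0 = 12)
J(c, o) = sqrt(11 + c + c**2) (J(c, o) = sqrt(((c - 4) + 3) + (c*c + 12)) = sqrt(((-4 + c) + 3) + (c**2 + 12)) = sqrt((-1 + c) + (12 + c**2)) = sqrt(11 + c + c**2))
(J((-2 - 5)**2, 19) + 499)**2 = (sqrt(11 + (-2 - 5)**2 + ((-2 - 5)**2)**2) + 499)**2 = (sqrt(11 + (-7)**2 + ((-7)**2)**2) + 499)**2 = (sqrt(11 + 49 + 49**2) + 499)**2 = (sqrt(11 + 49 + 2401) + 499)**2 = (sqrt(2461) + 499)**2 = (499 + sqrt(2461))**2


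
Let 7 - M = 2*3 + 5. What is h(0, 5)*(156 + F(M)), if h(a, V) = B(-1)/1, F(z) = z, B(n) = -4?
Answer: -608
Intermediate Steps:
M = -4 (M = 7 - (2*3 + 5) = 7 - (6 + 5) = 7 - 1*11 = 7 - 11 = -4)
h(a, V) = -4 (h(a, V) = -4/1 = -4*1 = -4)
h(0, 5)*(156 + F(M)) = -4*(156 - 4) = -4*152 = -608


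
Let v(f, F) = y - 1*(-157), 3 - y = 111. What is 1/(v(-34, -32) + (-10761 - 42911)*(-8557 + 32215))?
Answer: -1/1269772127 ≈ -7.8754e-10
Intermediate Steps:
y = -108 (y = 3 - 1*111 = 3 - 111 = -108)
v(f, F) = 49 (v(f, F) = -108 - 1*(-157) = -108 + 157 = 49)
1/(v(-34, -32) + (-10761 - 42911)*(-8557 + 32215)) = 1/(49 + (-10761 - 42911)*(-8557 + 32215)) = 1/(49 - 53672*23658) = 1/(49 - 1269772176) = 1/(-1269772127) = -1/1269772127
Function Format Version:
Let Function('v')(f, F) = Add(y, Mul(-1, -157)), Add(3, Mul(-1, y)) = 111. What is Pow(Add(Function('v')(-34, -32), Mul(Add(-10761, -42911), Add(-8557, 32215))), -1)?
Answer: Rational(-1, 1269772127) ≈ -7.8754e-10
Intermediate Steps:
y = -108 (y = Add(3, Mul(-1, 111)) = Add(3, -111) = -108)
Function('v')(f, F) = 49 (Function('v')(f, F) = Add(-108, Mul(-1, -157)) = Add(-108, 157) = 49)
Pow(Add(Function('v')(-34, -32), Mul(Add(-10761, -42911), Add(-8557, 32215))), -1) = Pow(Add(49, Mul(Add(-10761, -42911), Add(-8557, 32215))), -1) = Pow(Add(49, Mul(-53672, 23658)), -1) = Pow(Add(49, -1269772176), -1) = Pow(-1269772127, -1) = Rational(-1, 1269772127)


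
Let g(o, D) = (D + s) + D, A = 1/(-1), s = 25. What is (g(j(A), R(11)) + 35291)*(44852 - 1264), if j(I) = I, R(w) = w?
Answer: 1540312744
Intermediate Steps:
A = -1
g(o, D) = 25 + 2*D (g(o, D) = (D + 25) + D = (25 + D) + D = 25 + 2*D)
(g(j(A), R(11)) + 35291)*(44852 - 1264) = ((25 + 2*11) + 35291)*(44852 - 1264) = ((25 + 22) + 35291)*43588 = (47 + 35291)*43588 = 35338*43588 = 1540312744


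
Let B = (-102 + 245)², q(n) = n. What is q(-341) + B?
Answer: 20108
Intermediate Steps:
B = 20449 (B = 143² = 20449)
q(-341) + B = -341 + 20449 = 20108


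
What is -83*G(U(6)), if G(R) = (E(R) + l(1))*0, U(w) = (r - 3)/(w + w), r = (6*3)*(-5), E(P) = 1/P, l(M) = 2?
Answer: 0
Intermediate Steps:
r = -90 (r = 18*(-5) = -90)
U(w) = -93/(2*w) (U(w) = (-90 - 3)/(w + w) = -93*1/(2*w) = -93/(2*w))
G(R) = 0 (G(R) = (1/R + 2)*0 = (2 + 1/R)*0 = 0)
-83*G(U(6)) = -83*0 = 0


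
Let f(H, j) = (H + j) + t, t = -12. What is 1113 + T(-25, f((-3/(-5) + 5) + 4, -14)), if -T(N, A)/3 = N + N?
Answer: 1263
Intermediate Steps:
f(H, j) = -12 + H + j (f(H, j) = (H + j) - 12 = -12 + H + j)
T(N, A) = -6*N (T(N, A) = -3*(N + N) = -6*N)
1113 + T(-25, f((-3/(-5) + 5) + 4, -14)) = 1113 - 6*(-25) = 1113 + 150 = 1263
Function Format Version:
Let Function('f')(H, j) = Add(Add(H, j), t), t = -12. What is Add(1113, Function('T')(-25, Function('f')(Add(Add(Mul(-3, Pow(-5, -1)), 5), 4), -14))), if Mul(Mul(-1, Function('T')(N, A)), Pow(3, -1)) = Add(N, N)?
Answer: 1263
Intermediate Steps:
Function('f')(H, j) = Add(-12, H, j) (Function('f')(H, j) = Add(Add(H, j), -12) = Add(-12, H, j))
Function('T')(N, A) = Mul(-6, N) (Function('T')(N, A) = Mul(-3, Add(N, N)) = Mul(-3, Mul(2, N)) = Mul(-6, N))
Add(1113, Function('T')(-25, Function('f')(Add(Add(Mul(-3, Pow(-5, -1)), 5), 4), -14))) = Add(1113, Mul(-6, -25)) = Add(1113, 150) = 1263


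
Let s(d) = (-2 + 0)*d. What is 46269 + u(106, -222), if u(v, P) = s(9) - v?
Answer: 46145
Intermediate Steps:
s(d) = -2*d
u(v, P) = -18 - v (u(v, P) = -2*9 - v = -18 - v)
46269 + u(106, -222) = 46269 + (-18 - 1*106) = 46269 + (-18 - 106) = 46269 - 124 = 46145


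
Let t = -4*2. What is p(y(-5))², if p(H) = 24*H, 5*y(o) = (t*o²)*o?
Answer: 23040000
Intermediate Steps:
t = -8
y(o) = -8*o³/5 (y(o) = ((-8*o²)*o)/5 = (-8*o³)/5 = -8*o³/5)
p(y(-5))² = (24*(-8/5*(-5)³))² = (24*(-8/5*(-125)))² = (24*200)² = 4800² = 23040000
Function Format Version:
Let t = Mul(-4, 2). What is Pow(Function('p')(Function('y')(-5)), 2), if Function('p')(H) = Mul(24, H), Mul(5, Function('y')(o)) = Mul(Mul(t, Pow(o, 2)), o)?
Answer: 23040000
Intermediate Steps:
t = -8
Function('y')(o) = Mul(Rational(-8, 5), Pow(o, 3)) (Function('y')(o) = Mul(Rational(1, 5), Mul(Mul(-8, Pow(o, 2)), o)) = Mul(Rational(1, 5), Mul(-8, Pow(o, 3))) = Mul(Rational(-8, 5), Pow(o, 3)))
Pow(Function('p')(Function('y')(-5)), 2) = Pow(Mul(24, Mul(Rational(-8, 5), Pow(-5, 3))), 2) = Pow(Mul(24, Mul(Rational(-8, 5), -125)), 2) = Pow(Mul(24, 200), 2) = Pow(4800, 2) = 23040000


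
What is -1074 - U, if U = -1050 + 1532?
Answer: -1556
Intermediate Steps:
U = 482
-1074 - U = -1074 - 1*482 = -1074 - 482 = -1556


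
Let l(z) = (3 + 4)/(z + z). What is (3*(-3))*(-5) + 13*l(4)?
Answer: 451/8 ≈ 56.375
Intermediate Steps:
l(z) = 7/(2*z) (l(z) = 7/((2*z)) = 7*(1/(2*z)) = 7/(2*z))
(3*(-3))*(-5) + 13*l(4) = (3*(-3))*(-5) + 13*((7/2)/4) = -9*(-5) + 13*((7/2)*(¼)) = 45 + 13*(7/8) = 45 + 91/8 = 451/8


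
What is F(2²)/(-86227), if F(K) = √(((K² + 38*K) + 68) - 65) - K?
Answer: 4/86227 - 3*√19/86227 ≈ -0.00010527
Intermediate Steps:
F(K) = √(3 + K² + 38*K) - K (F(K) = √((68 + K² + 38*K) - 65) - K = √(3 + K² + 38*K) - K)
F(2²)/(-86227) = (√(3 + (2²)² + 38*2²) - 1*2²)/(-86227) = (√(3 + 4² + 38*4) - 1*4)*(-1/86227) = (√(3 + 16 + 152) - 4)*(-1/86227) = (√171 - 4)*(-1/86227) = (3*√19 - 4)*(-1/86227) = (-4 + 3*√19)*(-1/86227) = 4/86227 - 3*√19/86227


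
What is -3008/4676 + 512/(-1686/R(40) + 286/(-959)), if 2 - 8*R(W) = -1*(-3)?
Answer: -4576455280/7560335657 ≈ -0.60532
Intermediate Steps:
R(W) = -1/8 (R(W) = 1/4 - (-1)*(-3)/8 = 1/4 - 1/8*3 = 1/4 - 3/8 = -1/8)
-3008/4676 + 512/(-1686/R(40) + 286/(-959)) = -3008/4676 + 512/(-1686/(-1/8) + 286/(-959)) = -3008*1/4676 + 512/(-1686*(-8) + 286*(-1/959)) = -752/1169 + 512/(13488 - 286/959) = -752/1169 + 512/(12934706/959) = -752/1169 + 512*(959/12934706) = -752/1169 + 245504/6467353 = -4576455280/7560335657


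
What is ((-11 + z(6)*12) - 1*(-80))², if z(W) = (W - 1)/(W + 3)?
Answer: 51529/9 ≈ 5725.4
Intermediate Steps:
z(W) = (-1 + W)/(3 + W)
((-11 + z(6)*12) - 1*(-80))² = ((-11 + ((-1 + 6)/(3 + 6))*12) - 1*(-80))² = ((-11 + (5/9)*12) + 80)² = ((-11 + 20/3) + 80)² = (-13/3 + 80)² = (227/3)² = 51529/9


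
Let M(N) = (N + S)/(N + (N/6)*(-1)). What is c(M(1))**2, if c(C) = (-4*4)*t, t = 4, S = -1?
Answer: 4096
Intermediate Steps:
M(N) = 6*(-1 + N)/(5*N) (M(N) = (N - 1)/(N + (N/6)*(-1)) = (-1 + N)/(N + (N*(1/6))*(-1)) = (-1 + N)/(N + (N/6)*(-1)) = (-1 + N)/(N - N/6) = (-1 + N)/((5*N/6)) = (-1 + N)*(6/(5*N)) = 6*(-1 + N)/(5*N))
c(C) = -64 (c(C) = -4*4*4 = -16*4 = -64)
c(M(1))**2 = (-64)**2 = 4096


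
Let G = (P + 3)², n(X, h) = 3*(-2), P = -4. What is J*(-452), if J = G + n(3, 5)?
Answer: 2260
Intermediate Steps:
n(X, h) = -6
G = 1 (G = (-4 + 3)² = (-1)² = 1)
J = -5 (J = 1 - 6 = -5)
J*(-452) = -5*(-452) = 2260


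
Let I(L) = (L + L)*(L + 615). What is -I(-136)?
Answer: 130288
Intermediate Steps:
I(L) = 2*L*(615 + L) (I(L) = (2*L)*(615 + L) = 2*L*(615 + L))
-I(-136) = -2*(-136)*(615 - 136) = -2*(-136)*479 = -1*(-130288) = 130288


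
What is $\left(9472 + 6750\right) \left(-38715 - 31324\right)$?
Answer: $-1136172658$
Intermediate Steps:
$\left(9472 + 6750\right) \left(-38715 - 31324\right) = 16222 \left(-70039\right) = -1136172658$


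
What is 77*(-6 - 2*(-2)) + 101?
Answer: -53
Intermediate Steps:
77*(-6 - 2*(-2)) + 101 = 77*(-6 + 4) + 101 = 77*(-2) + 101 = -154 + 101 = -53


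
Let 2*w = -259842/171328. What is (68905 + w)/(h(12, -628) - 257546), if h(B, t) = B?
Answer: -11805225919/44122785152 ≈ -0.26755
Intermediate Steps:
w = -129921/171328 (w = (-259842/171328)/2 = (-259842*1/171328)/2 = (½)*(-129921/85664) = -129921/171328 ≈ -0.75832)
(68905 + w)/(h(12, -628) - 257546) = (68905 - 129921/171328)/(12 - 257546) = (11805225919/171328)/(-257534) = (11805225919/171328)*(-1/257534) = -11805225919/44122785152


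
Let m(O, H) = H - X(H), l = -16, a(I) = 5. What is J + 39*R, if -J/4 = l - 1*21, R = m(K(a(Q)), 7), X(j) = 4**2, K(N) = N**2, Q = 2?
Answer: -203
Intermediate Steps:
X(j) = 16
m(O, H) = -16 + H (m(O, H) = H - 1*16 = H - 16 = -16 + H)
R = -9 (R = -16 + 7 = -9)
J = 148 (J = -4*(-16 - 1*21) = -4*(-16 - 21) = -4*(-37) = 148)
J + 39*R = 148 + 39*(-9) = 148 - 351 = -203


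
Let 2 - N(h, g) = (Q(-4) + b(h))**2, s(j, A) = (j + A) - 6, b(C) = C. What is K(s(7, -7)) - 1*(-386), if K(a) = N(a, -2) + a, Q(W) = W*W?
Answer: 282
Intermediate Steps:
Q(W) = W**2
s(j, A) = -6 + A + j (s(j, A) = (A + j) - 6 = -6 + A + j)
N(h, g) = 2 - (16 + h)**2 (N(h, g) = 2 - ((-4)**2 + h)**2 = 2 - (16 + h)**2)
K(a) = 2 + a - (16 + a)**2 (K(a) = (2 - (16 + a)**2) + a = 2 + a - (16 + a)**2)
K(s(7, -7)) - 1*(-386) = (2 + (-6 - 7 + 7) - (16 + (-6 - 7 + 7))**2) - 1*(-386) = (2 - 6 - (16 - 6)**2) + 386 = (2 - 6 - 1*10**2) + 386 = (2 - 6 - 1*100) + 386 = (2 - 6 - 100) + 386 = -104 + 386 = 282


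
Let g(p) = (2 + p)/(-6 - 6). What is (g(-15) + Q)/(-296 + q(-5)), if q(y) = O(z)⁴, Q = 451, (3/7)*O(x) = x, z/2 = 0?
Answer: -5425/3552 ≈ -1.5273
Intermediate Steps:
z = 0 (z = 2*0 = 0)
O(x) = 7*x/3
q(y) = 0 (q(y) = ((7/3)*0)⁴ = 0⁴ = 0)
g(p) = -⅙ - p/12 (g(p) = (2 + p)/(-12) = (2 + p)*(-1/12) = -⅙ - p/12)
(g(-15) + Q)/(-296 + q(-5)) = ((-⅙ - 1/12*(-15)) + 451)/(-296 + 0) = ((-⅙ + 5/4) + 451)/(-296) = (13/12 + 451)*(-1/296) = (5425/12)*(-1/296) = -5425/3552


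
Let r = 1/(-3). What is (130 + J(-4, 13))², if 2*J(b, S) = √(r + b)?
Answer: (780 + I*√39)²/36 ≈ 16899.0 + 270.62*I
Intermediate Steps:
r = -⅓ ≈ -0.33333
J(b, S) = √(-⅓ + b)/2
(130 + J(-4, 13))² = (130 + √(-3 + 9*(-4))/6)² = (130 + √(-3 - 36)/6)² = (130 + √(-39)/6)² = (130 + (I*√39)/6)² = (130 + I*√39/6)²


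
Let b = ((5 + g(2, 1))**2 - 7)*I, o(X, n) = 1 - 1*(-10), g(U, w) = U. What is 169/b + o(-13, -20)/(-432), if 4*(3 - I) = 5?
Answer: 48133/21168 ≈ 2.2739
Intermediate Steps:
o(X, n) = 11 (o(X, n) = 1 + 10 = 11)
I = 7/4 (I = 3 - 1/4*5 = 3 - 5/4 = 7/4 ≈ 1.7500)
b = 147/2 (b = ((5 + 2)**2 - 7)*(7/4) = (7**2 - 7)*(7/4) = (49 - 7)*(7/4) = 42*(7/4) = 147/2 ≈ 73.500)
169/b + o(-13, -20)/(-432) = 169/(147/2) + 11/(-432) = 169*(2/147) + 11*(-1/432) = 338/147 - 11/432 = 48133/21168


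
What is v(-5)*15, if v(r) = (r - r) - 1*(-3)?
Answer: 45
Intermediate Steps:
v(r) = 3 (v(r) = 0 + 3 = 3)
v(-5)*15 = 3*15 = 45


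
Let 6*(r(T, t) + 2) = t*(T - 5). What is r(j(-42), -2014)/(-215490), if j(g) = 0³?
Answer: -5029/646470 ≈ -0.0077792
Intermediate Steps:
j(g) = 0
r(T, t) = -2 + t*(-5 + T)/6 (r(T, t) = -2 + (t*(T - 5))/6 = -2 + (t*(-5 + T))/6 = -2 + t*(-5 + T)/6)
r(j(-42), -2014)/(-215490) = (-2 - ⅚*(-2014) + (⅙)*0*(-2014))/(-215490) = (-2 + 5035/3 + 0)*(-1/215490) = (5029/3)*(-1/215490) = -5029/646470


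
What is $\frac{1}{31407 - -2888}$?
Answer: $\frac{1}{34295} \approx 2.9159 \cdot 10^{-5}$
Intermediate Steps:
$\frac{1}{31407 - -2888} = \frac{1}{31407 + \left(-12600 + 15488\right)} = \frac{1}{31407 + 2888} = \frac{1}{34295}$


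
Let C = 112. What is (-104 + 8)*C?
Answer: -10752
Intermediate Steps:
(-104 + 8)*C = (-104 + 8)*112 = -96*112 = -10752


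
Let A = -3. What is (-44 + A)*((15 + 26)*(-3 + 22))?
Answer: -36613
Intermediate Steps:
(-44 + A)*((15 + 26)*(-3 + 22)) = (-44 - 3)*((15 + 26)*(-3 + 22)) = -1927*19 = -47*779 = -36613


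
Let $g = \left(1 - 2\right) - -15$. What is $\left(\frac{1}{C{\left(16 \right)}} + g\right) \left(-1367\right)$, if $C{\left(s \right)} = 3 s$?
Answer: $- \frac{919991}{48} \approx -19166.0$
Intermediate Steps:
$g = 14$ ($g = \left(1 - 2\right) + 15 = -1 + 15 = 14$)
$\left(\frac{1}{C{\left(16 \right)}} + g\right) \left(-1367\right) = \left(\frac{1}{3 \cdot 16} + 14\right) \left(-1367\right) = \left(\frac{1}{48} + 14\right) \left(-1367\right) = \frac{673}{48} \left(-1367\right) = - \frac{919991}{48}$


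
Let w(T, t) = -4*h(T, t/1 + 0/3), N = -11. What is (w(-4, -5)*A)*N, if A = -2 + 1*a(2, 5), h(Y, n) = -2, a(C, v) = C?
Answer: 0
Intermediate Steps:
A = 0 (A = -2 + 1*2 = -2 + 2 = 0)
w(T, t) = 8 (w(T, t) = -4*(-2) = 8)
(w(-4, -5)*A)*N = (8*0)*(-11) = 0*(-11) = 0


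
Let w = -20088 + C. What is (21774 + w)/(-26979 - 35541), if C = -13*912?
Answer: 339/2084 ≈ 0.16267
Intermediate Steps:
C = -11856
w = -31944 (w = -20088 - 11856 = -31944)
(21774 + w)/(-26979 - 35541) = (21774 - 31944)/(-26979 - 35541) = -10170/(-62520) = -10170*(-1/62520) = 339/2084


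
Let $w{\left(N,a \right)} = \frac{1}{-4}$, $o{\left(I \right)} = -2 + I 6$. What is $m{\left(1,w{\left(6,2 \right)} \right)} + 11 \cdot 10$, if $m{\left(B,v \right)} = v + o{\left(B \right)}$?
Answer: $\frac{455}{4} \approx 113.75$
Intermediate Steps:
$o{\left(I \right)} = -2 + 6 I$
$w{\left(N,a \right)} = - \frac{1}{4}$
$m{\left(B,v \right)} = -2 + v + 6 B$ ($m{\left(B,v \right)} = v + \left(-2 + 6 B\right) = -2 + v + 6 B$)
$m{\left(1,w{\left(6,2 \right)} \right)} + 11 \cdot 10 = \left(-2 - \frac{1}{4} + 6 \cdot 1\right) + 11 \cdot 10 = \left(-2 - \frac{1}{4} + 6\right) + 110 = \frac{15}{4} + 110 = \frac{455}{4}$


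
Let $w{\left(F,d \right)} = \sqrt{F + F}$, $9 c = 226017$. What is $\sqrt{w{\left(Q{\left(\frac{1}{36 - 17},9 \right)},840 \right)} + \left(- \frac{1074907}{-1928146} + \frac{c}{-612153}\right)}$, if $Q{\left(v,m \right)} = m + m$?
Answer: $\frac{13 \sqrt{5968733512588697501178}}{393440119446} \approx 2.5527$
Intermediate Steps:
$c = 25113$ ($c = \frac{1}{9} \cdot 226017 = 25113$)
$Q{\left(v,m \right)} = 2 m$
$w{\left(F,d \right)} = \sqrt{2} \sqrt{F}$ ($w{\left(F,d \right)} = \sqrt{2 F} = \sqrt{2} \sqrt{F}$)
$\sqrt{w{\left(Q{\left(\frac{1}{36 - 17},9 \right)},840 \right)} + \left(- \frac{1074907}{-1928146} + \frac{c}{-612153}\right)} = \sqrt{\sqrt{2} \sqrt{2 \cdot 9} + \left(- \frac{1074907}{-1928146} + \frac{25113}{-612153}\right)} = \sqrt{\sqrt{2} \sqrt{18} + \left(\left(-1074907\right) \left(- \frac{1}{1928146}\right) + 25113 \left(- \frac{1}{612153}\right)\right)} = \sqrt{\sqrt{2} \cdot 3 \sqrt{2} + \left(\frac{1074907}{1928146} - \frac{8371}{204051}\right)} = \sqrt{6 + \frac{203195338091}{393440119446}} = \sqrt{\frac{2563836054767}{393440119446}} = \frac{13 \sqrt{5968733512588697501178}}{393440119446}$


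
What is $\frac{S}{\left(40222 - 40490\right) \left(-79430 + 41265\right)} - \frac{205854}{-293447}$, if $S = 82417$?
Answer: $\frac{193609547389}{272858224940} \approx 0.70956$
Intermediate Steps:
$\frac{S}{\left(40222 - 40490\right) \left(-79430 + 41265\right)} - \frac{205854}{-293447} = \frac{82417}{\left(40222 - 40490\right) \left(-79430 + 41265\right)} - \frac{205854}{-293447} = \frac{82417}{\left(-268\right) \left(-38165\right)} - - \frac{18714}{26677} = \frac{82417}{10228220} + \frac{18714}{26677} = \frac{193609547389}{272858224940}$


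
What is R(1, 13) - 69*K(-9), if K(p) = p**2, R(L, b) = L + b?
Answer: -5575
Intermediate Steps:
R(1, 13) - 69*K(-9) = (1 + 13) - 69*(-9)**2 = 14 - 69*81 = 14 - 5589 = -5575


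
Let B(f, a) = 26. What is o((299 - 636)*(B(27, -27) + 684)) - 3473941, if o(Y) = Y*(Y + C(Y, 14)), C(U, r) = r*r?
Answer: 57199762039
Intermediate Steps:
C(U, r) = r²
o(Y) = Y*(196 + Y) (o(Y) = Y*(Y + 14²) = Y*(Y + 196) = Y*(196 + Y))
o((299 - 636)*(B(27, -27) + 684)) - 3473941 = ((299 - 636)*(26 + 684))*(196 + (299 - 636)*(26 + 684)) - 3473941 = (-337*710)*(196 - 337*710) - 3473941 = -239270*(196 - 239270) - 3473941 = -239270*(-239074) - 3473941 = 57203235980 - 3473941 = 57199762039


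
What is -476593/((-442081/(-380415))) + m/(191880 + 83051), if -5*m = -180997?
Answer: -249229168786787468/607708857055 ≈ -4.1011e+5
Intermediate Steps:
m = 180997/5 (m = -⅕*(-180997) = 180997/5 ≈ 36199.)
-476593/((-442081/(-380415))) + m/(191880 + 83051) = -476593/((-442081/(-380415))) + 180997/(5*(191880 + 83051)) = -476593/((-442081*(-1/380415))) + (180997/5)/274931 = -476593/442081/380415 + (180997/5)*(1/274931) = -476593*380415/442081 + 180997/1374655 = -181303126095/442081 + 180997/1374655 = -249229168786787468/607708857055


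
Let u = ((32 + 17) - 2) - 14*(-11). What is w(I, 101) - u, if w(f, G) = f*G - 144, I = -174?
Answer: -17919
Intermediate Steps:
w(f, G) = -144 + G*f (w(f, G) = G*f - 144 = -144 + G*f)
u = 201 (u = (49 - 2) + 154 = 47 + 154 = 201)
w(I, 101) - u = (-144 + 101*(-174)) - 1*201 = (-144 - 17574) - 201 = -17718 - 201 = -17919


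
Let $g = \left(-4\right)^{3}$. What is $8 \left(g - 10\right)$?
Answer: $-592$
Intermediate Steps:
$g = -64$
$8 \left(g - 10\right) = 8 \left(-64 - 10\right) = 8 \left(-74\right) = -592$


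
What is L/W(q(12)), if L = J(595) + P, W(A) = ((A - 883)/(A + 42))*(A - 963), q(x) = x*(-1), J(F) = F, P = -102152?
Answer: -203114/58175 ≈ -3.4914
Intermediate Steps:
q(x) = -x
W(A) = (-963 + A)*(-883 + A)/(42 + A) (W(A) = ((-883 + A)/(42 + A))*(-963 + A) = (-963 + A)*(-883 + A)/(42 + A))
L = -101557 (L = 595 - 102152 = -101557)
L/W(q(12)) = -101557*(42 - 1*12)/(850329 + (-1*12)**2 - (-1846)*12) = -101557*(42 - 12)/(850329 + (-12)**2 - 1846*(-12)) = -101557*30/(850329 + 144 + 22152) = -101557/((1/30)*872625) = -101557/58175/2 = -101557*2/58175 = -203114/58175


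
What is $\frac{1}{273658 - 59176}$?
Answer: $\frac{1}{214482} \approx 4.6624 \cdot 10^{-6}$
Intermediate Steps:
$\frac{1}{273658 - 59176} = \frac{1}{214482}$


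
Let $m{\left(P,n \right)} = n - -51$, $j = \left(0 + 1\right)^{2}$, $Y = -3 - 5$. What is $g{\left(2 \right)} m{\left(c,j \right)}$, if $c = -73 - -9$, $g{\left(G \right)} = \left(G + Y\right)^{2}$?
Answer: $1872$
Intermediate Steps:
$Y = -8$ ($Y = -3 - 5 = -8$)
$g{\left(G \right)} = \left(-8 + G\right)^{2}$ ($g{\left(G \right)} = \left(G - 8\right)^{2} = \left(-8 + G\right)^{2}$)
$j = 1$ ($j = 1^{2} = 1$)
$c = -64$ ($c = -73 + 9 = -64$)
$m{\left(P,n \right)} = 51 + n$ ($m{\left(P,n \right)} = n + 51 = 51 + n$)
$g{\left(2 \right)} m{\left(c,j \right)} = \left(-8 + 2\right)^{2} \left(51 + 1\right) = \left(-6\right)^{2} \cdot 52 = 36 \cdot 52 = 1872$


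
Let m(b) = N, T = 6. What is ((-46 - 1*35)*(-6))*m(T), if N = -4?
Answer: -1944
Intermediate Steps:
m(b) = -4
((-46 - 1*35)*(-6))*m(T) = ((-46 - 1*35)*(-6))*(-4) = ((-46 - 35)*(-6))*(-4) = -81*(-6)*(-4) = 486*(-4) = -1944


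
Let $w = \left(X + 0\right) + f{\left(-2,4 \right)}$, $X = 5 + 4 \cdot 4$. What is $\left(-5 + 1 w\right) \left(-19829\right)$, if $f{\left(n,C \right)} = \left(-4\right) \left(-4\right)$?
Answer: $-634528$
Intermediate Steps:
$f{\left(n,C \right)} = 16$
$X = 21$ ($X = 5 + 16 = 21$)
$w = 37$ ($w = \left(21 + 0\right) + 16 = 21 + 16 = 37$)
$\left(-5 + 1 w\right) \left(-19829\right) = \left(-5 + 1 \cdot 37\right) \left(-19829\right) = \left(-5 + 37\right) \left(-19829\right) = 32 \left(-19829\right) = -634528$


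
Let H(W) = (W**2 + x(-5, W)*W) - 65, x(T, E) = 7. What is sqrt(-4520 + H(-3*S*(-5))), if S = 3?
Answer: I*sqrt(2245) ≈ 47.381*I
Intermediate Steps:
H(W) = -65 + W**2 + 7*W (H(W) = (W**2 + 7*W) - 65 = -65 + W**2 + 7*W)
sqrt(-4520 + H(-3*S*(-5))) = sqrt(-4520 + (-65 + (-3*3*(-5))**2 + 7*(-3*3*(-5)))) = sqrt(-4520 + (-65 + (-9*(-5))**2 + 7*(-9*(-5)))) = sqrt(-4520 + (-65 + 45**2 + 7*45)) = sqrt(-4520 + (-65 + 2025 + 315)) = sqrt(-4520 + 2275) = sqrt(-2245) = I*sqrt(2245)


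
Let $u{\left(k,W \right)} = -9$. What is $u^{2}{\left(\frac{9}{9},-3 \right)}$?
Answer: $81$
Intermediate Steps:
$u^{2}{\left(\frac{9}{9},-3 \right)} = \left(-9\right)^{2} = 81$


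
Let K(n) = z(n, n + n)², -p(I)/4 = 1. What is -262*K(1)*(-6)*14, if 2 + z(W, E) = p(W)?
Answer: 792288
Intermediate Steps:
p(I) = -4 (p(I) = -4*1 = -4)
z(W, E) = -6 (z(W, E) = -2 - 4 = -6)
K(n) = 36 (K(n) = (-6)² = 36)
-262*K(1)*(-6)*14 = -262*36*(-6)*14 = -(-56592)*14 = -262*(-3024) = 792288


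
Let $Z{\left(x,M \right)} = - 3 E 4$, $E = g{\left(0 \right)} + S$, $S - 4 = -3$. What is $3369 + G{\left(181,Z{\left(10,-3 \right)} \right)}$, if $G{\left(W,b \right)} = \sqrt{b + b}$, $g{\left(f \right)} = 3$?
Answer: $3369 + 4 i \sqrt{6} \approx 3369.0 + 9.798 i$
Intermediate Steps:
$S = 1$ ($S = 4 - 3 = 1$)
$E = 4$ ($E = 3 + 1 = 4$)
$Z{\left(x,M \right)} = -48$ ($Z{\left(x,M \right)} = \left(-3\right) 4 \cdot 4 = \left(-12\right) 4 = -48$)
$G{\left(W,b \right)} = \sqrt{2} \sqrt{b}$ ($G{\left(W,b \right)} = \sqrt{2 b} = \sqrt{2} \sqrt{b}$)
$3369 + G{\left(181,Z{\left(10,-3 \right)} \right)} = 3369 + \sqrt{2} \sqrt{-48} = 3369 + \sqrt{2} \cdot 4 i \sqrt{3} = 3369 + 4 i \sqrt{6}$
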